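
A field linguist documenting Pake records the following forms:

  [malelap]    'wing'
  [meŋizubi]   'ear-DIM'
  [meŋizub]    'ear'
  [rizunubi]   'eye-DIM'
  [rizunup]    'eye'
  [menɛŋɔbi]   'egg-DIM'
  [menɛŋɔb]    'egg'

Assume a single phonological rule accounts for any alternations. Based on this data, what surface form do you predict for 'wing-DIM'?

[malelabi]

The stem for 'eye' ends in [b] in [rizunubi] but [p] in [rizunup].
The stem 'ear' ([meŋizubi], [meŋizub]) shows [b] unchanged in both environments, so [b] cannot be basic with [p] derived in isolation.
So /p/ is underlying, and a rule of intervocalic voicing — voiceless stops become voiced between vowels — gives [b].
The one attested form of 'wing', [malelap], shows underlying /malelap/. Applying the same rule between vowels gives [malelabi].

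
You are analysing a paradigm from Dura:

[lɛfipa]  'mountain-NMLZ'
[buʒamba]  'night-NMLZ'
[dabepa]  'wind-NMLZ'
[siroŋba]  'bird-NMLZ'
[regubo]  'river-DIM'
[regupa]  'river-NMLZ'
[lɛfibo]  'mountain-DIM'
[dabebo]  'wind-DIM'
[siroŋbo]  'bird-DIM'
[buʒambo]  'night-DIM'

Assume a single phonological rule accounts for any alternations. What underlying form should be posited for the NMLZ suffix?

The NMLZ suffix surfaces as [-ba] and [-pa], depending on the final segment of the stem.
By contrast the DIM suffix keeps its initial [b] throughout — that segment must be underlying.
The NMLZ suffix is therefore /-pa/ underlyingly, with post-nasal voicing: voiceless stops become voiced after a nasal.

/-pa/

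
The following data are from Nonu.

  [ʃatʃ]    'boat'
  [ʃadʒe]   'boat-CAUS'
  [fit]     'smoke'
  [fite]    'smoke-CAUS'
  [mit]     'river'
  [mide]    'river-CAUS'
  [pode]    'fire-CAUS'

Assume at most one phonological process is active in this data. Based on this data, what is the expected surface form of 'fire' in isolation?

The root 'river' surfaces as [mit] and [mide], with a stem-final [t] ~ [d] alternation.
But 'smoke' keeps [t] in both environments ([fit], [fite]), so there is no rule changing /t/ to [d] before the CAUS suffix.
The underlying segment must be /d/; voiced obstruents become voiceless word-finally, yielding [t] there.
From [pode] the stem 'fire' is /pod/; word-finally this yields [pot].

[pot]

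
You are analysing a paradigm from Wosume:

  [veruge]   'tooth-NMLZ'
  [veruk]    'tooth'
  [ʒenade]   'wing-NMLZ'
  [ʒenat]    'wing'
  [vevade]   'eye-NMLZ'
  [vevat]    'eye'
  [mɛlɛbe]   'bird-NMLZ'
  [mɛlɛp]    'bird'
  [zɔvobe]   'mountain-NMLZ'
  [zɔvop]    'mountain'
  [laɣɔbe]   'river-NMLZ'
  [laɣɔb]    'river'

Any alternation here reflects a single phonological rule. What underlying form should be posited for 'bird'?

/mɛlɛp/

In [mɛlɛbe] and [mɛlɛp] the final segment of 'bird' alternates: [b] ~ [p].
If /b/ were underlying and a rule turned it into [p] in isolation, 'river' would also alternate; but it has [b] in both [laɣɔbe] and [laɣɔb].
Therefore /p/ is basic and [b] is derived by intervocalic voicing (voiceless stops become voiced between vowels).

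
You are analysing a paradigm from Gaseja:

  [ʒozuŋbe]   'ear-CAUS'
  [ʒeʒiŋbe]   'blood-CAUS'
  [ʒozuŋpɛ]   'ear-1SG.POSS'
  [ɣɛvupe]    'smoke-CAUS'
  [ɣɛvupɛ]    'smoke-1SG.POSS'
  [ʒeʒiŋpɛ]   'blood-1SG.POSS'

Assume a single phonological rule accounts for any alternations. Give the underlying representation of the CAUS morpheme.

/-be/

The CAUS morpheme has two allomorphs, [-be] and [-pe].
By contrast the 1SG.POSS suffix keeps its initial [p] throughout — that segment must be underlying.
So the underlying form is /-be/, and voiced stops become voiceless after a vowel.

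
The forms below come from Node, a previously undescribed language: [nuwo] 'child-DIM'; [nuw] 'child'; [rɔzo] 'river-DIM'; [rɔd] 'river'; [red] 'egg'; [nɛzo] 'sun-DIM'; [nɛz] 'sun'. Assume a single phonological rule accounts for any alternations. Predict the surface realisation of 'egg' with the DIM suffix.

[rezo]

The root 'river' surfaces as [rɔzo] and [rɔd], with a stem-final [z] ~ [d] alternation.
The stem 'sun' ([nɛzo], [nɛz]) shows [z] unchanged in both environments, so [z] cannot be basic with [d] derived in isolation.
The alternation reflects intervocalic spirantization: voiced stops become fricatives between vowels. /d/ is underlying.
From [red] the stem 'egg' is /red/; between vowels this yields [rezo].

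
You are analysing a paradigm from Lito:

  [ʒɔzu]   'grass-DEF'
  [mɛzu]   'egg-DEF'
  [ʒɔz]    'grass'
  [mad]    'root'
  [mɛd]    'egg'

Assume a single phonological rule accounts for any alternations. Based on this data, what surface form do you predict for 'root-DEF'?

The root 'egg' surfaces as [mɛzu] and [mɛd], with a stem-final [z] ~ [d] alternation.
If /z/ were underlying and a rule turned it into [d] in isolation, 'grass' would also alternate; but it has [z] in both [ʒɔzu] and [ʒɔz].
The underlying segment must be /d/; voiced stops become fricatives between vowels, yielding [z] there.
From [mad] the stem 'root' is /mad/; between vowels this yields [mazu].

[mazu]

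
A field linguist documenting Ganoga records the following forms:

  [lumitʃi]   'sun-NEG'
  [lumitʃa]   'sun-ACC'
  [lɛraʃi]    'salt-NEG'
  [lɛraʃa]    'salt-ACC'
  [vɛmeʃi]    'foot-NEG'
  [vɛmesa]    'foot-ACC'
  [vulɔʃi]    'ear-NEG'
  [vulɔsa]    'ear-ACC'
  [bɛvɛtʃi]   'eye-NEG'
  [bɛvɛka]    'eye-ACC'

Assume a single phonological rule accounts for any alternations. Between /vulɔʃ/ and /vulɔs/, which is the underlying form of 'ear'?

/vulɔs/

The stem for 'ear' ends in [ʃ] in [vulɔʃi] but [s] in [vulɔsa].
Compare 'salt', with invariant [ʃ] in [lɛraʃi] and [lɛraʃa]: an analysis with underlying /ʃ/ and a rule producing [s] before the ACC suffix would wrongly predict alternation here too.
Therefore /s/ is basic and [ʃ] is derived by palatalization before a front vowel (/k/ and /s/ become palato-alveolar [tʃ] and [ʃ] before a front vowel).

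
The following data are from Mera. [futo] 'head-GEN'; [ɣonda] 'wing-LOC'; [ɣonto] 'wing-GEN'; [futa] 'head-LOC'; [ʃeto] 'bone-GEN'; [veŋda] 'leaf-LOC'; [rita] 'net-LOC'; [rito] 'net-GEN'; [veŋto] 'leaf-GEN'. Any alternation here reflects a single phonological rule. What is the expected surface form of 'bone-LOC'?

[ʃeta]

The LOC suffix surfaces as [-da] and [-ta], depending on the final segment of the stem.
The GEN suffix, which begins with [t], is invariant after every stem; so [t] is not altered by any rule here.
The LOC suffix is therefore /-da/ underlyingly, with post-vocalic devoicing: voiced stops become voiceless after a vowel.
After 'bone', which ends in a vowel, the suffix surfaces as [-ta], giving [ʃeta].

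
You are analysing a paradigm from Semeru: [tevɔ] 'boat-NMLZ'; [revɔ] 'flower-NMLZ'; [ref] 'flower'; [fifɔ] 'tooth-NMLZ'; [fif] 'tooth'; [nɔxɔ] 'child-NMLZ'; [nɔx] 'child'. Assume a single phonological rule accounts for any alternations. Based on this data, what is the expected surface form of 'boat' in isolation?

The stem for 'flower' ends in [v] in [revɔ] but [f] in [ref].
Compare 'tooth', with invariant [f] in [fifɔ] and [fif]: an analysis with underlying /f/ and a rule producing [v] before the NMLZ suffix would wrongly predict alternation here too.
So /v/ is underlying, and a rule of word-final obstruent devoicing — voiced obstruents become voiceless word-finally — gives [f].
From [tevɔ] the stem 'boat' is /tev/; word-finally this yields [tef].

[tef]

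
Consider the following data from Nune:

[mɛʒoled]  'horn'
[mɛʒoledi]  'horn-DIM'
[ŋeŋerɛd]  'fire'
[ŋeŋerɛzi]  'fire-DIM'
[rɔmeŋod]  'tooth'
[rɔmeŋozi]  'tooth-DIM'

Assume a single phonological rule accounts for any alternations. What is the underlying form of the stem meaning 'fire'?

'fire' shows [d] ~ [z] at the end of the stem ([ŋeŋerɛd] vs [ŋeŋerɛzi]).
If /d/ were underlying and a rule turned it into [z] before the DIM suffix, 'horn' would also alternate; but it has [d] in both [mɛʒoled] and [mɛʒoledi].
So /z/ is underlying, and a rule of word-final hardening — voiced fricatives become stops word-finally — gives [d].

/ŋeŋerɛz/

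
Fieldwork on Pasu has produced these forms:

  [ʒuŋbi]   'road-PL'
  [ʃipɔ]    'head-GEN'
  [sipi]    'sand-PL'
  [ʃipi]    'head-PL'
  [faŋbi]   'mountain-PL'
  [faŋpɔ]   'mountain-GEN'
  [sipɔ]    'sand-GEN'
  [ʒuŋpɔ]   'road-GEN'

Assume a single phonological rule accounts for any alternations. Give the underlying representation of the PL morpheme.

/-bi/

The PL morpheme has two allomorphs, [-bi] and [-pi].
By contrast the GEN suffix keeps its initial [p] throughout — that segment must be underlying.
The PL suffix is therefore /-bi/ underlyingly, with post-vocalic devoicing: voiced stops become voiceless after a vowel.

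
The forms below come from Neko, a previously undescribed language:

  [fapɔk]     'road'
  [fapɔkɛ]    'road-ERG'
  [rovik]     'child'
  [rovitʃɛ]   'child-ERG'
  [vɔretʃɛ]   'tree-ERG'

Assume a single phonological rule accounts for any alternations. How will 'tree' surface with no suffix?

[vɔrek]

The stem for 'child' ends in [k] in [rovik] but [tʃ] in [rovitʃɛ].
The stem 'road' ([fapɔk], [fapɔkɛ]) shows [k] unchanged in both environments, so [k] cannot be basic with [tʃ] derived before the ERG suffix.
The underlying segment must be /tʃ/; palato-alveolar /tʃ/ becomes [k] when no front vowel follows, yielding [k] there.
From [vɔretʃɛ] the stem 'tree' is /vɔretʃ/; when no front vowel follows this yields [vɔrek].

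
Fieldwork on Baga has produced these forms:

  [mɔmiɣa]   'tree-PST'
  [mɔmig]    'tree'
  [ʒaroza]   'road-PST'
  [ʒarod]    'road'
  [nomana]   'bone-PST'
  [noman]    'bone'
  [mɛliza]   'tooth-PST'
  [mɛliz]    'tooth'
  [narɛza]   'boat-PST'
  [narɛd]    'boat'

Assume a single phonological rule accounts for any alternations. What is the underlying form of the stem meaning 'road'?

/ʒarod/

The root 'road' surfaces as [ʒaroza] and [ʒarod], with a stem-final [z] ~ [d] alternation.
If /z/ were underlying and a rule turned it into [d] in isolation, 'tooth' would also alternate; but it has [z] in both [mɛliza] and [mɛliz].
The underlying segment must be /d/; voiced stops become fricatives between vowels, yielding [z] there.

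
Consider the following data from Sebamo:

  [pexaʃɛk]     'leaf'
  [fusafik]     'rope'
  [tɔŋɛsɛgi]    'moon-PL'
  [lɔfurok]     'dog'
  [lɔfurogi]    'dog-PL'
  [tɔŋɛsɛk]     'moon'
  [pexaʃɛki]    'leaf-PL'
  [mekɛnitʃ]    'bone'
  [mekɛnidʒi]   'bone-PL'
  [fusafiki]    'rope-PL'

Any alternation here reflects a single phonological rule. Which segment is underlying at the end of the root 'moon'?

'moon' shows [g] ~ [k] at the end of the stem ([tɔŋɛsɛgi] vs [tɔŋɛsɛk]).
Compare 'leaf', with invariant [k] in [pexaʃɛki] and [pexaʃɛk]: an analysis with underlying /k/ and a rule producing [g] before the PL suffix would wrongly predict alternation here too.
So /g/ is underlying, and a rule of word-final obstruent devoicing — voiced obstruents become voiceless word-finally — gives [k].

/g/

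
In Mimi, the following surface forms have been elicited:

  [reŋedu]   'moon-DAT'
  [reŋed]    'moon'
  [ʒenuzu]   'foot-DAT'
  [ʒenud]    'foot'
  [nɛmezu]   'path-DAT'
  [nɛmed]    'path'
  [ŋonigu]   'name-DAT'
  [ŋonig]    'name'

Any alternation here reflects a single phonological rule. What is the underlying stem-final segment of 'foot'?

/z/

'foot' shows [z] ~ [d] at the end of the stem ([ʒenuzu] vs [ʒenud]).
Compare 'moon', with invariant [d] in [reŋedu] and [reŋed]: an analysis with underlying /d/ and a rule producing [z] before the DAT suffix would wrongly predict alternation here too.
The alternation reflects word-final hardening: voiced fricatives become stops word-finally. /z/ is underlying.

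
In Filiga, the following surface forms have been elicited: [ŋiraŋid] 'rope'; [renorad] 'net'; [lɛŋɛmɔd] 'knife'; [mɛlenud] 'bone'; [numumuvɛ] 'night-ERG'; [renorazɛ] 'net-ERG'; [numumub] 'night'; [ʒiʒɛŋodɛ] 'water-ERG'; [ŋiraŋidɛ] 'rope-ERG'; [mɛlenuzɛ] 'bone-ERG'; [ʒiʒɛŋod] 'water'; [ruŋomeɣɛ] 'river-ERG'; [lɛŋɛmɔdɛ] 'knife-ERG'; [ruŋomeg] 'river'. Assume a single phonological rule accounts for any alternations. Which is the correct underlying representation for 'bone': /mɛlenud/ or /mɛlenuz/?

'bone' shows [z] ~ [d] at the end of the stem ([mɛlenuzɛ] vs [mɛlenud]).
But 'knife' keeps [d] in both environments ([lɛŋɛmɔdɛ], [lɛŋɛmɔd]), so there is no rule changing /d/ to [z] before the ERG suffix.
So /z/ is underlying, and a rule of word-final hardening — voiced fricatives become stops word-finally — gives [d].

/mɛlenuz/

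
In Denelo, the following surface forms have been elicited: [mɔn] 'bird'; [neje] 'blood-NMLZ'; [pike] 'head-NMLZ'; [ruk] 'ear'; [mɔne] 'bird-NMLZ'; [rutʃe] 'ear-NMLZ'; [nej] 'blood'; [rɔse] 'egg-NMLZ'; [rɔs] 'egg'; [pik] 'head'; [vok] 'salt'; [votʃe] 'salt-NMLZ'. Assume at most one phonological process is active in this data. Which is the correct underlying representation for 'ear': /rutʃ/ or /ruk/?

/rutʃ/

The stem for 'ear' ends in [tʃ] in [rutʃe] but [k] in [ruk].
The stem 'head' ([pike], [pik]) shows [k] unchanged in both environments, so [k] cannot be basic with [tʃ] derived before the NMLZ suffix.
So /tʃ/ is underlying, and a rule of depalatalization — palato-alveolar /tʃ/ becomes [k] when no front vowel follows — gives [k].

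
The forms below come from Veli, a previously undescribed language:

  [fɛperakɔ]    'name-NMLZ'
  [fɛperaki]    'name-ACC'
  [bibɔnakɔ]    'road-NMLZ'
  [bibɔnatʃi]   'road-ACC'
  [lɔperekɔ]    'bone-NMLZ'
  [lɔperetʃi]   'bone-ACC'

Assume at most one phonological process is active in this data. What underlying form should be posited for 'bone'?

In [lɔperekɔ] and [lɔperetʃi] the final segment of 'bone' alternates: [k] ~ [tʃ].
If /k/ were underlying and a rule turned it into [tʃ] before the ACC suffix, 'name' would also alternate; but it has [k] in both [fɛperakɔ] and [fɛperaki].
So /tʃ/ is underlying, and a rule of depalatalization — palato-alveolar /tʃ/ becomes [k] when no front vowel follows — gives [k].

/lɔperetʃ/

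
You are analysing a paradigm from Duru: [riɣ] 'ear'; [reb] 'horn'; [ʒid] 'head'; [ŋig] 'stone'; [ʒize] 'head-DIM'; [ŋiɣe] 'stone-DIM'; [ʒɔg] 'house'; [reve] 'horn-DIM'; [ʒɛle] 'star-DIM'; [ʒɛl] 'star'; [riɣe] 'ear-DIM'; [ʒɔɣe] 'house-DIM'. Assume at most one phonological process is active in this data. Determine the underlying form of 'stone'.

/ŋig/

The stem for 'stone' ends in [ɣ] in [ŋiɣe] but [g] in [ŋig].
If /ɣ/ were underlying and a rule turned it into [g] in isolation, 'ear' would also alternate; but it has [ɣ] in both [riɣe] and [riɣ].
Therefore /g/ is basic and [ɣ] is derived by intervocalic spirantization (voiced stops become fricatives between vowels).
Hence 'stone' is /ŋig/ underlyingly.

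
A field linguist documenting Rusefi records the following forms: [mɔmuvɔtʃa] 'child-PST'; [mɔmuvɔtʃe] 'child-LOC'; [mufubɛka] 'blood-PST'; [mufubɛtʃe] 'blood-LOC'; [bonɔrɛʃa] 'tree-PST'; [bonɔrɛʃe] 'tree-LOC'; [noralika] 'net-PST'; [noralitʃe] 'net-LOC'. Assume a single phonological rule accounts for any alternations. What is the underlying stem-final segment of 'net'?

/k/

'net' shows [k] ~ [tʃ] at the end of the stem ([noralika] vs [noralitʃe]).
But 'child' keeps [tʃ] in both environments ([mɔmuvɔtʃa], [mɔmuvɔtʃe]), so there is no rule changing /tʃ/ to [k] before the PST suffix.
Therefore /k/ is basic and [tʃ] is derived by palatalization before a front vowel (/k/ becomes palato-alveolar [tʃ] before a front vowel).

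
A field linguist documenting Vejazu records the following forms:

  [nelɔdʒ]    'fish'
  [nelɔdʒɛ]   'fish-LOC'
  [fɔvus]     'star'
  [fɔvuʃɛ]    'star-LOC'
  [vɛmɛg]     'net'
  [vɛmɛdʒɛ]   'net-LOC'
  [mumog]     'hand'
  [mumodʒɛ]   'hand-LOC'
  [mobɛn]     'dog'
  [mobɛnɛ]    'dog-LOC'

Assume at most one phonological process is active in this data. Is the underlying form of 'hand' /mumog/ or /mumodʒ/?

/mumog/

The root 'hand' surfaces as [mumog] and [mumodʒɛ], with a stem-final [g] ~ [dʒ] alternation.
If /dʒ/ were underlying and a rule turned it into [g] in isolation, 'fish' would also alternate; but it has [dʒ] in both [nelɔdʒ] and [nelɔdʒɛ].
The underlying segment must be /g/; /g/ and /s/ become palato-alveolar [dʒ] and [ʃ] before a front vowel, yielding [dʒ] there.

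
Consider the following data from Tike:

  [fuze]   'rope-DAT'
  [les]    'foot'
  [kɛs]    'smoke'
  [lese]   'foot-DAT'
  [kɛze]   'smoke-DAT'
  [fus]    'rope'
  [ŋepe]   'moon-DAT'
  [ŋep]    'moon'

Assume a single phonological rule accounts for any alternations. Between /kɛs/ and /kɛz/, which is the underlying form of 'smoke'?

/kɛz/

The root 'smoke' surfaces as [kɛze] and [kɛs], with a stem-final [z] ~ [s] alternation.
But 'foot' keeps [s] in both environments ([lese], [les]), so there is no rule changing /s/ to [z] before the DAT suffix.
The alternation reflects word-final obstruent devoicing: voiced obstruents become voiceless word-finally. /z/ is underlying.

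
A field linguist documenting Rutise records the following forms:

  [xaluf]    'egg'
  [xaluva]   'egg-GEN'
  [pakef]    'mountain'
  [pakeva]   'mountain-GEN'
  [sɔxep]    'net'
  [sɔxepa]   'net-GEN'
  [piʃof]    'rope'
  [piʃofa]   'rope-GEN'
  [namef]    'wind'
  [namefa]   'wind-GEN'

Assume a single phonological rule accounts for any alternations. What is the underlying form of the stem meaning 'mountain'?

/pakev/

In [pakef] and [pakeva] the final segment of 'mountain' alternates: [f] ~ [v].
The stem 'rope' ([piʃof], [piʃofa]) shows [f] unchanged in both environments, so [f] cannot be basic with [v] derived before the GEN suffix.
The alternation reflects word-final obstruent devoicing: voiced obstruents become voiceless word-finally. /v/ is underlying.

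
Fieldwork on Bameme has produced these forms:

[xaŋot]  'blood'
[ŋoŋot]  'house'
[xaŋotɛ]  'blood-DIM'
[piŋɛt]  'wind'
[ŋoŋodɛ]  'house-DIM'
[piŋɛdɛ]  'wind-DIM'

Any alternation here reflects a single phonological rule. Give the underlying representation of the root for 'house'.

/ŋoŋod/

'house' shows [d] ~ [t] at the end of the stem ([ŋoŋodɛ] vs [ŋoŋot]).
But 'blood' keeps [t] in both environments ([xaŋotɛ], [xaŋot]), so there is no rule changing /t/ to [d] before the DIM suffix.
The alternation reflects word-final obstruent devoicing: voiced obstruents become voiceless word-finally. /d/ is underlying.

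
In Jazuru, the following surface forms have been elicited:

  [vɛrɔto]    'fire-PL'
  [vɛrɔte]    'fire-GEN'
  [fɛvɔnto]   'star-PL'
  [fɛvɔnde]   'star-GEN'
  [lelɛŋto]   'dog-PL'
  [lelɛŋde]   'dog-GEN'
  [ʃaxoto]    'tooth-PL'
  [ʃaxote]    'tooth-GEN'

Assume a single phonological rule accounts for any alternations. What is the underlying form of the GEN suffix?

/-de/

The GEN suffix surfaces as [-de] and [-te], depending on the final segment of the stem.
By contrast the PL suffix keeps its initial [t] throughout — that segment must be underlying.
The GEN suffix is therefore /-de/ underlyingly, with post-vocalic devoicing: voiced stops become voiceless after a vowel.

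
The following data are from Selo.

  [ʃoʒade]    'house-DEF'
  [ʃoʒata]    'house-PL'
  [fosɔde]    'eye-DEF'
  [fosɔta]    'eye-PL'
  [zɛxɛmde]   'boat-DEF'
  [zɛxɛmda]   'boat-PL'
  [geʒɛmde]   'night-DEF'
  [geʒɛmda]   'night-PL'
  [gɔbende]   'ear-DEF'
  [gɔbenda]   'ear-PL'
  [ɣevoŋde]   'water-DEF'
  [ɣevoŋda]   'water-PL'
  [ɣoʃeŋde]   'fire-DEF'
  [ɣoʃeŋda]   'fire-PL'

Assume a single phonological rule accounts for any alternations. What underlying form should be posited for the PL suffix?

The PL suffix surfaces as [-da] and [-ta], depending on the final segment of the stem.
The DEF suffix, which begins with [d], is invariant after every stem; so [d] is not altered by any rule here.
So the underlying form is /-ta/, and voiceless stops become voiced after a nasal.

/-ta/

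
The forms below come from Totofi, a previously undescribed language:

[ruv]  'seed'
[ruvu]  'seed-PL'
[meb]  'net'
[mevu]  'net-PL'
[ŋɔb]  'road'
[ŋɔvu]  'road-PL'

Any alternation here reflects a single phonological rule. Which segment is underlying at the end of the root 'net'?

/b/

In [meb] and [mevu] the final segment of 'net' alternates: [b] ~ [v].
Compare 'seed', with invariant [v] in [ruv] and [ruvu]: an analysis with underlying /v/ and a rule producing [b] in isolation would wrongly predict alternation here too.
So /b/ is underlying, and a rule of intervocalic spirantization — voiced stops become fricatives between vowels — gives [v].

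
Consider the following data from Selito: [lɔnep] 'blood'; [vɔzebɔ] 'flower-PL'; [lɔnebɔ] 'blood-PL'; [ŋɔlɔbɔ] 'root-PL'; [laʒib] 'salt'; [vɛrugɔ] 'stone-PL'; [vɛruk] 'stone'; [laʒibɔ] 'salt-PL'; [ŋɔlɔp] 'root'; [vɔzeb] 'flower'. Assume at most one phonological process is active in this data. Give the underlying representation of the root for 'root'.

/ŋɔlɔp/

The root 'root' surfaces as [ŋɔlɔbɔ] and [ŋɔlɔp], with a stem-final [b] ~ [p] alternation.
The stem 'salt' ([laʒibɔ], [laʒib]) shows [b] unchanged in both environments, so [b] cannot be basic with [p] derived in isolation.
Therefore /p/ is basic and [b] is derived by intervocalic voicing (voiceless stops become voiced between vowels).
So 'root' = /ŋɔlɔp/.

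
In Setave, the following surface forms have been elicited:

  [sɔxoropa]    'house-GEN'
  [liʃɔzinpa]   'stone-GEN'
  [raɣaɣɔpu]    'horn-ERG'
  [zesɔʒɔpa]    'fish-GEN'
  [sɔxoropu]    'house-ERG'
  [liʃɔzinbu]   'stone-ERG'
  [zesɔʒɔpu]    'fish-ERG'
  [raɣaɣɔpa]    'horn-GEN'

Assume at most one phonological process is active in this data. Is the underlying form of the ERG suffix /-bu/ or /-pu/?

The ERG morpheme has two allomorphs, [-bu] and [-pu].
The GEN suffix, which begins with [p], is invariant after every stem; so [p] is not altered by any rule here.
The ERG suffix is therefore /-bu/ underlyingly, with post-vocalic devoicing: voiced stops become voiceless after a vowel.

/-bu/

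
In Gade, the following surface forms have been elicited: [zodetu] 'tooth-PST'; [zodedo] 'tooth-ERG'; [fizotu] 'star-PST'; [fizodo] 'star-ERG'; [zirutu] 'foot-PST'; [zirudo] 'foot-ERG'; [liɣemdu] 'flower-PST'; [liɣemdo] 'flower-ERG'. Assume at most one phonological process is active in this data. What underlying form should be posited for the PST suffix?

/-tu/

The PST suffix surfaces as [-du] and [-tu], depending on the final segment of the stem.
By contrast the ERG suffix keeps its initial [d] throughout — that segment must be underlying.
The PST suffix is therefore /-tu/ underlyingly, with post-nasal voicing: voiceless stops become voiced after a nasal.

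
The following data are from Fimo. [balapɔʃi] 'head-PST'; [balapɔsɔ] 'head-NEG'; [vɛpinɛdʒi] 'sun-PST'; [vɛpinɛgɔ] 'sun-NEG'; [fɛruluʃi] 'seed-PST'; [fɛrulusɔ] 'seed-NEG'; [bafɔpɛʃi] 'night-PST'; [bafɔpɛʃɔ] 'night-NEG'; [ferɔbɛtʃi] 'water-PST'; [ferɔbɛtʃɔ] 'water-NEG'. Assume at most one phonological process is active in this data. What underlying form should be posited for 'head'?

'head' shows [ʃ] ~ [s] at the end of the stem ([balapɔʃi] vs [balapɔsɔ]).
The stem 'night' ([bafɔpɛʃi], [bafɔpɛʃɔ]) shows [ʃ] unchanged in both environments, so [ʃ] cannot be basic with [s] derived before the NEG suffix.
The underlying segment must be /s/; /g/ and /s/ become palato-alveolar [dʒ] and [ʃ] before a front vowel, yielding [ʃ] there.

/balapɔs/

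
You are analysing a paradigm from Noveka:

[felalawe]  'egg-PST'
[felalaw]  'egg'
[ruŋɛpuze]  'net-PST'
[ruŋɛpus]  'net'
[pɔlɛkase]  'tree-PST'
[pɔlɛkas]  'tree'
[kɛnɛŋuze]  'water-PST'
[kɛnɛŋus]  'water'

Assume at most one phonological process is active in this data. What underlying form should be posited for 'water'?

The root 'water' surfaces as [kɛnɛŋuze] and [kɛnɛŋus], with a stem-final [z] ~ [s] alternation.
If /s/ were underlying and a rule turned it into [z] before the PST suffix, 'tree' would also alternate; but it has [s] in both [pɔlɛkase] and [pɔlɛkas].
The underlying segment must be /z/; voiced obstruents become voiceless word-finally, yielding [s] there.
Hence 'water' is /kɛnɛŋuz/ underlyingly.

/kɛnɛŋuz/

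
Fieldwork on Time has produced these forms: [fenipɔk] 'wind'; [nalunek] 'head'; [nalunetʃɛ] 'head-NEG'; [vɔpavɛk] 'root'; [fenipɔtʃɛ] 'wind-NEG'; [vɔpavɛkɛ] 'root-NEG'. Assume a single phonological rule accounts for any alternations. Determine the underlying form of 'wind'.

/fenipɔtʃ/

In [fenipɔk] and [fenipɔtʃɛ] the final segment of 'wind' alternates: [k] ~ [tʃ].
But 'root' keeps [k] in both environments ([vɔpavɛk], [vɔpavɛkɛ]), so there is no rule changing /k/ to [tʃ] before the NEG suffix.
The alternation reflects depalatalization: palato-alveolar /tʃ/ becomes [k] when no front vowel follows. /tʃ/ is underlying.
The underlying form of 'wind' is therefore /fenipɔtʃ/.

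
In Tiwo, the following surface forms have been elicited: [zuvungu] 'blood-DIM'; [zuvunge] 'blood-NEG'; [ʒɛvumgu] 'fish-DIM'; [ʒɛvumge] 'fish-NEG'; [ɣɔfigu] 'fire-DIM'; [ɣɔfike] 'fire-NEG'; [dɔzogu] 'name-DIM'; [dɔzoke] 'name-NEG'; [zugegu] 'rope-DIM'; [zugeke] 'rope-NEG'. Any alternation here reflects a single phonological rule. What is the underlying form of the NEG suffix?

/-ke/

The NEG suffix surfaces as [-ge] and [-ke], depending on the final segment of the stem.
By contrast the DIM suffix keeps its initial [g] throughout — that segment must be underlying.
So the underlying form is /-ke/, and voiceless stops become voiced after a nasal.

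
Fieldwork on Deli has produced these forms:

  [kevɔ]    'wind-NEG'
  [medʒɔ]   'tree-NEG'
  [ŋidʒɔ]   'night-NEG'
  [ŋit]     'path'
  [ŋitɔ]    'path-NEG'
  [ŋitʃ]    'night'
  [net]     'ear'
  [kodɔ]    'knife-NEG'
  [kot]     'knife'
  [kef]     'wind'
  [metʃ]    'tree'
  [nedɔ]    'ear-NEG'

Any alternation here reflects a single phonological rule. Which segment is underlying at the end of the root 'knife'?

'knife' shows [d] ~ [t] at the end of the stem ([kodɔ] vs [kot]).
The stem 'path' ([ŋitɔ], [ŋit]) shows [t] unchanged in both environments, so [t] cannot be basic with [d] derived before the NEG suffix.
Therefore /d/ is basic and [t] is derived by word-final obstruent devoicing (voiced obstruents become voiceless word-finally).

/d/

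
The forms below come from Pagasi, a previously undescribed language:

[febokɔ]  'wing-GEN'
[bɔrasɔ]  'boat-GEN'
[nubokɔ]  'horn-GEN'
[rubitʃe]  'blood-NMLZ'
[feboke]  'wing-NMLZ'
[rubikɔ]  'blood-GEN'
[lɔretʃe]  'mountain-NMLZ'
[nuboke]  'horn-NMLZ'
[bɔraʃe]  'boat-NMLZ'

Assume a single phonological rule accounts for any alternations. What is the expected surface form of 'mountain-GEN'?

[lɔrekɔ]

'blood' shows [tʃ] ~ [k] at the end of the stem ([rubitʃe] vs [rubikɔ]).
But 'wing' keeps [k] in both environments ([feboke], [febokɔ]), so there is no rule changing /k/ to [tʃ] before the NMLZ suffix.
The alternation reflects depalatalization: palato-alveolar /tʃ/ and /ʃ/ become [k] and [s] when no front vowel follows. /tʃ/ is underlying.
The one attested form of 'mountain', [lɔretʃe], shows underlying /lɔretʃ/. Applying the same rule when no front vowel follows gives [lɔrekɔ].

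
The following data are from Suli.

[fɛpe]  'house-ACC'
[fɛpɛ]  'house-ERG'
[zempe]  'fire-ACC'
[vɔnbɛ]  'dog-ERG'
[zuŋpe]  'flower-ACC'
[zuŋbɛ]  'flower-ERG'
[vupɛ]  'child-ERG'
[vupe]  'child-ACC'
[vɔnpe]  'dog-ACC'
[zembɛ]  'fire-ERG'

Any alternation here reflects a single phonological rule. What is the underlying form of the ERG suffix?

The ERG suffix surfaces as [-bɛ] and [-pɛ], depending on the final segment of the stem.
By contrast the ACC suffix keeps its initial [p] throughout — that segment must be underlying.
The ERG suffix is therefore /-bɛ/ underlyingly, with post-vocalic devoicing: voiced stops become voiceless after a vowel.

/-bɛ/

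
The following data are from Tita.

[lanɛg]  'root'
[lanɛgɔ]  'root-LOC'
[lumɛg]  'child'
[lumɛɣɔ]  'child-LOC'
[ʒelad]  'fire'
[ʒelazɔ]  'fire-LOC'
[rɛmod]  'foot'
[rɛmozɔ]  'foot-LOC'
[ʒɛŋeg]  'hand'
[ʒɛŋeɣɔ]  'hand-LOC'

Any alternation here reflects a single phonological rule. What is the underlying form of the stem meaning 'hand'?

The root 'hand' surfaces as [ʒɛŋeg] and [ʒɛŋeɣɔ], with a stem-final [g] ~ [ɣ] alternation.
But 'root' keeps [g] in both environments ([lanɛg], [lanɛgɔ]), so there is no rule changing /g/ to [ɣ] before the LOC suffix.
The alternation reflects word-final hardening: voiced fricatives become stops word-finally. /ɣ/ is underlying.
So 'hand' = /ʒɛŋeɣ/.

/ʒɛŋeɣ/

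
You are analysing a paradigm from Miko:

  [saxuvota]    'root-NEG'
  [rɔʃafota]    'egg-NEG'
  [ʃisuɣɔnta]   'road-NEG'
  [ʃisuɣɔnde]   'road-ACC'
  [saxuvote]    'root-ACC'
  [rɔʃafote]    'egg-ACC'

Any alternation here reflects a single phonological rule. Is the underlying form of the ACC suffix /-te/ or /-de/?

/-de/

The ACC morpheme has two allomorphs, [-de] and [-te].
By contrast the NEG suffix keeps its initial [t] throughout — that segment must be underlying.
So the underlying form is /-de/, and voiced stops become voiceless after a vowel.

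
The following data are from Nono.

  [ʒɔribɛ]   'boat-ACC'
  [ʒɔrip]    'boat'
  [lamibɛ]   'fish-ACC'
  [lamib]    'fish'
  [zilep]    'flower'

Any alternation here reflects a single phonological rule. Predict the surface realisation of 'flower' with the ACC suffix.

'boat' shows [b] ~ [p] at the end of the stem ([ʒɔribɛ] vs [ʒɔrip]).
But 'fish' keeps [b] in both environments ([lamibɛ], [lamib]), so there is no rule changing /b/ to [p] in isolation.
Therefore /p/ is basic and [b] is derived by intervocalic voicing (voiceless stops become voiced between vowels).
From [zilep] the stem 'flower' is /zilep/; between vowels this yields [zilebɛ].

[zilebɛ]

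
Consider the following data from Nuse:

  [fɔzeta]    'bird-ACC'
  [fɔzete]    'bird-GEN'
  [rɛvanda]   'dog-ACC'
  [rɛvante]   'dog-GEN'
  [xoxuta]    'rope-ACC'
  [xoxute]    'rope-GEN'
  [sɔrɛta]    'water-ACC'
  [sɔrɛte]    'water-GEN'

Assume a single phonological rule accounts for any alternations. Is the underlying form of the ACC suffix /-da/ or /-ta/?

/-da/

The ACC morpheme has two allomorphs, [-da] and [-ta].
The GEN suffix, which begins with [t], is invariant after every stem; so [t] is not altered by any rule here.
So the underlying form is /-da/, and voiced stops become voiceless after a vowel.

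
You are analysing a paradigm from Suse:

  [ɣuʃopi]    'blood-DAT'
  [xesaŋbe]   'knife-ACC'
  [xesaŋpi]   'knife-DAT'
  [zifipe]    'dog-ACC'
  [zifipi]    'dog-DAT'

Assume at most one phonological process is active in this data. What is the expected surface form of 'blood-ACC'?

The ACC morpheme has two allomorphs, [-be] and [-pe].
By contrast the DAT suffix keeps its initial [p] throughout — that segment must be underlying.
So the underlying form is /-be/, and voiced stops become voiceless after a vowel.
After 'blood', which ends in a vowel, the suffix surfaces as [-pe], giving [ɣuʃope].

[ɣuʃope]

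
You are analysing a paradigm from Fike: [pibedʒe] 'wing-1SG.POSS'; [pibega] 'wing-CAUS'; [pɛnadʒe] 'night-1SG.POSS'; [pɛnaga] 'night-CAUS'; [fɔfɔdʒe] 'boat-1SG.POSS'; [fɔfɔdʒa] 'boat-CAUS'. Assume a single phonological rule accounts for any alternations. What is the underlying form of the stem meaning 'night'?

The stem for 'night' ends in [dʒ] in [pɛnadʒe] but [g] in [pɛnaga].
The stem 'boat' ([fɔfɔdʒe], [fɔfɔdʒa]) shows [dʒ] unchanged in both environments, so [dʒ] cannot be basic with [g] derived before the CAUS suffix.
The alternation reflects palatalization before a front vowel: /g/ becomes palato-alveolar [dʒ] before a front vowel. /g/ is underlying.

/pɛnag/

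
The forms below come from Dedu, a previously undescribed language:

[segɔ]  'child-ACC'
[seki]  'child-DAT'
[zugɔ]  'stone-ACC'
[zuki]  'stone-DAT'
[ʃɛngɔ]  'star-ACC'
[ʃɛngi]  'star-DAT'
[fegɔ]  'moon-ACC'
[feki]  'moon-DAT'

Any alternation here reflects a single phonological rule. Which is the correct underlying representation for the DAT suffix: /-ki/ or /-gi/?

The DAT morpheme has two allomorphs, [-gi] and [-ki].
The ACC suffix, which begins with [g], is invariant after every stem; so [g] is not altered by any rule here.
So the underlying form is /-ki/, and voiceless stops become voiced after a nasal.

/-ki/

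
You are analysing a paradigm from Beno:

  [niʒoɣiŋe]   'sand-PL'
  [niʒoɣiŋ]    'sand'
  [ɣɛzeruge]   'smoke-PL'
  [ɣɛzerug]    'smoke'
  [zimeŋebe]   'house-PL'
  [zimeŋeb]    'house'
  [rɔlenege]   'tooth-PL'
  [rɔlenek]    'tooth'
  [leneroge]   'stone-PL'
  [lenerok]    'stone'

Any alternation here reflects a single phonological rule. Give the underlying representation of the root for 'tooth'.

The stem for 'tooth' ends in [g] in [rɔlenege] but [k] in [rɔlenek].
Compare 'smoke', with invariant [g] in [ɣɛzeruge] and [ɣɛzerug]: an analysis with underlying /g/ and a rule producing [k] in isolation would wrongly predict alternation here too.
The alternation reflects intervocalic voicing: voiceless stops become voiced between vowels. /k/ is underlying.
So 'tooth' = /rɔlenek/.

/rɔlenek/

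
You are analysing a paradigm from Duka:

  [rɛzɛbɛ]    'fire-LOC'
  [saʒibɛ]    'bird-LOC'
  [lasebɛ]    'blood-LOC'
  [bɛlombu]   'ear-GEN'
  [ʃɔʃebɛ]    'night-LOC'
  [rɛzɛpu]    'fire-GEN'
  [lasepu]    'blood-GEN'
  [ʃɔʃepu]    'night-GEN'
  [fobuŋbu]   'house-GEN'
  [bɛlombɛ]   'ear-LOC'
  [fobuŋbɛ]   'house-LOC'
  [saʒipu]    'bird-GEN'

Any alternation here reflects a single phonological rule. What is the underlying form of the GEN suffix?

/-pu/

The GEN suffix surfaces as [-bu] and [-pu], depending on the final segment of the stem.
By contrast the LOC suffix keeps its initial [b] throughout — that segment must be underlying.
The GEN suffix is therefore /-pu/ underlyingly, with post-nasal voicing: voiceless stops become voiced after a nasal.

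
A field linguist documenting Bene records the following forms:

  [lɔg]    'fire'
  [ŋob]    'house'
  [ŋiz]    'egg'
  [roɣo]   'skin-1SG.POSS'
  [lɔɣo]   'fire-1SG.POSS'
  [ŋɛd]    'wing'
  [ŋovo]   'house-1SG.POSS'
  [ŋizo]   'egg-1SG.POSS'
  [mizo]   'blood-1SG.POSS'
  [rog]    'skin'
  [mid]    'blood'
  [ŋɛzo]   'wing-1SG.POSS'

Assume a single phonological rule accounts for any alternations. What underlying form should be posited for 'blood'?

/mid/

'blood' shows [d] ~ [z] at the end of the stem ([mid] vs [mizo]).
If /z/ were underlying and a rule turned it into [d] in isolation, 'egg' would also alternate; but it has [z] in both [ŋiz] and [ŋizo].
The alternation reflects intervocalic spirantization: voiced stops become fricatives between vowels. /d/ is underlying.
So 'blood' = /mid/.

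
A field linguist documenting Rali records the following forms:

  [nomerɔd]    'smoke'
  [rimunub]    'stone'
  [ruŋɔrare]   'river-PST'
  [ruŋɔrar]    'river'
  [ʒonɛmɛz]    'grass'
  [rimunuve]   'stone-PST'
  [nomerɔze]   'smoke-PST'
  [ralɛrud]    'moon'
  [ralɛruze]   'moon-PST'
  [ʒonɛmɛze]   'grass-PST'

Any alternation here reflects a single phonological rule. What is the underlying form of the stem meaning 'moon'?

'moon' shows [d] ~ [z] at the end of the stem ([ralɛrud] vs [ralɛruze]).
Compare 'grass', with invariant [z] in [ʒonɛmɛz] and [ʒonɛmɛze]: an analysis with underlying /z/ and a rule producing [d] in isolation would wrongly predict alternation here too.
The underlying segment must be /d/; voiced stops become fricatives between vowels, yielding [z] there.
Hence 'moon' is /ralɛrud/ underlyingly.

/ralɛrud/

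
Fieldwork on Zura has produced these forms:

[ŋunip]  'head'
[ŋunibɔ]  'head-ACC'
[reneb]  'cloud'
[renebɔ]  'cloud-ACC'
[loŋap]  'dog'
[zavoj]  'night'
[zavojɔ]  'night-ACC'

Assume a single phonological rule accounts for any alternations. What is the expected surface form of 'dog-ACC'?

[loŋabɔ]

The root 'head' surfaces as [ŋunip] and [ŋunibɔ], with a stem-final [p] ~ [b] alternation.
If /b/ were underlying and a rule turned it into [p] in isolation, 'cloud' would also alternate; but it has [b] in both [reneb] and [renebɔ].
Therefore /p/ is basic and [b] is derived by intervocalic voicing (voiceless stops become voiced between vowels).
From [loŋap] the stem 'dog' is /loŋap/; between vowels this yields [loŋabɔ].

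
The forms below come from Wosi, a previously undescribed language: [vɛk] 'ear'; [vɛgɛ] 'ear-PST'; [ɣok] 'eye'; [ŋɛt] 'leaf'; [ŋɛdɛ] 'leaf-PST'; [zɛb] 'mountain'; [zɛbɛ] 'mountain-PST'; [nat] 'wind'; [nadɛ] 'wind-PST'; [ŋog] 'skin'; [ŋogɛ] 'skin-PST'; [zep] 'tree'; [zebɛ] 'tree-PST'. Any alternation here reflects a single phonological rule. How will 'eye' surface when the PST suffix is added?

'ear' shows [k] ~ [g] at the end of the stem ([vɛk] vs [vɛgɛ]).
If /g/ were underlying and a rule turned it into [k] in isolation, 'skin' would also alternate; but it has [g] in both [ŋog] and [ŋogɛ].
Therefore /k/ is basic and [g] is derived by intervocalic voicing (voiceless stops become voiced between vowels).
From [ɣok] the stem 'eye' is /ɣok/; between vowels this yields [ɣogɛ].

[ɣogɛ]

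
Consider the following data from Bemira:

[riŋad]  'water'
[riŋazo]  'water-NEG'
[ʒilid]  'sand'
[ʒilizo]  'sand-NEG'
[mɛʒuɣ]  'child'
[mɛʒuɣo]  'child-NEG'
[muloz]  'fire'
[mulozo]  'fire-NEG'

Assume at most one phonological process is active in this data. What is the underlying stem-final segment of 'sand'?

/d/

The root 'sand' surfaces as [ʒilid] and [ʒilizo], with a stem-final [d] ~ [z] alternation.
Compare 'fire', with invariant [z] in [muloz] and [mulozo]: an analysis with underlying /z/ and a rule producing [d] in isolation would wrongly predict alternation here too.
The alternation reflects intervocalic spirantization: voiced stops become fricatives between vowels. /d/ is underlying.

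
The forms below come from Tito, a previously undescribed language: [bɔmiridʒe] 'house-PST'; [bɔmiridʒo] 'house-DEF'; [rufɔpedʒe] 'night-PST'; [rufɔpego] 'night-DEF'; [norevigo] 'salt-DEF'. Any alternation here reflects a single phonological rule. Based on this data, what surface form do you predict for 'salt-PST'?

'night' shows [g] ~ [dʒ] at the end of the stem ([rufɔpego] vs [rufɔpedʒe]).
If /dʒ/ were underlying and a rule turned it into [g] before the DEF suffix, 'house' would also alternate; but it has [dʒ] in both [bɔmiridʒo] and [bɔmiridʒe].
So /g/ is underlying, and a rule of palatalization before a front vowel — /g/ becomes palato-alveolar [dʒ] before a front vowel — gives [dʒ].
The one attested form of 'salt', [norevigo], shows underlying /norevig/. Applying the same rule before a front vowel gives [norevidʒe].

[norevidʒe]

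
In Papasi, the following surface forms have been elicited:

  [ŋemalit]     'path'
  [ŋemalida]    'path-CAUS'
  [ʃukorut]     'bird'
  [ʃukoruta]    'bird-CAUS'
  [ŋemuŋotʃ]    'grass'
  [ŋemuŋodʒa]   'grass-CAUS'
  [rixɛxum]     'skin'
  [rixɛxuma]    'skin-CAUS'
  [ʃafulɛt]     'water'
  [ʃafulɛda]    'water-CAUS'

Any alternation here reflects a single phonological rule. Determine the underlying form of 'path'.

/ŋemalid/

The stem for 'path' ends in [t] in [ŋemalit] but [d] in [ŋemalida].
If /t/ were underlying and a rule turned it into [d] before the CAUS suffix, 'bird' would also alternate; but it has [t] in both [ʃukorut] and [ʃukoruta].
The alternation reflects word-final obstruent devoicing: voiced obstruents become voiceless word-finally. /d/ is underlying.
Hence 'path' is /ŋemalid/ underlyingly.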